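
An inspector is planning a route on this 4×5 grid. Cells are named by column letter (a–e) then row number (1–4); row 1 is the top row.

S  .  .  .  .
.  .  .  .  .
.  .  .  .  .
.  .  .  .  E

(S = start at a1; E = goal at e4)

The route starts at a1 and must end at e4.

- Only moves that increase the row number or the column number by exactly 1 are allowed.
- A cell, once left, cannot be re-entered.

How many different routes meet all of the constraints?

A right/down-only route from a1 to e4 makes exactly 3 down-moves and 4 right-moves in some order.
With no other constraints that would be C(7,3) = 35 routes.
That gives 35 routes.

35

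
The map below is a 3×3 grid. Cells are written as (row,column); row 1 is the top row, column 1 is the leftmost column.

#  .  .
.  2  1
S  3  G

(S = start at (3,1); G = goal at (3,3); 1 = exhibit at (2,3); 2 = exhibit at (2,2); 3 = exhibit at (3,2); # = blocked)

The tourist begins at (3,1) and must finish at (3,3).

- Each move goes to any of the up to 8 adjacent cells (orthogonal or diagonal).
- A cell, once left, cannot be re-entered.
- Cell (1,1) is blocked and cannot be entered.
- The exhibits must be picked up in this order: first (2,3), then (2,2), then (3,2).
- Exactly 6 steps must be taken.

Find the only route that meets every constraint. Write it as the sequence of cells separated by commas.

(3,1), (2,1), (1,2), (2,3), (2,2), (3,2), (3,3)

The waypoints must appear in the order (2,3), (2,2), (3,2), with no cell reused.
Route from (3,1): up to (2,1), up-right to (1,2), down-right to (2,3), left to (2,2), down to (3,2), right to (3,3) — 6 moves in all.
Check: order respected (1 at step 3, 2 at step 4, 3 at step 5); 6 moves as required.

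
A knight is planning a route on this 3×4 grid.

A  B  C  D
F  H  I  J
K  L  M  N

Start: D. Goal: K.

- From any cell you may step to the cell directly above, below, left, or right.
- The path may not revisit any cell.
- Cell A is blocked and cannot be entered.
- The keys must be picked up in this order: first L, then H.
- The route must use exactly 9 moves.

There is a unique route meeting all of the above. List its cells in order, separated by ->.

D -> C -> I -> J -> N -> M -> L -> H -> F -> K

The waypoints must appear in the order L, H, with no cell reused.
Route from D: left to C, down to I, right to J, down to N, 2× left (reaching L), up to H, left to F, down to K — 9 moves in all.
Check: order respected (L at step 6, H at step 7); 9 moves as required.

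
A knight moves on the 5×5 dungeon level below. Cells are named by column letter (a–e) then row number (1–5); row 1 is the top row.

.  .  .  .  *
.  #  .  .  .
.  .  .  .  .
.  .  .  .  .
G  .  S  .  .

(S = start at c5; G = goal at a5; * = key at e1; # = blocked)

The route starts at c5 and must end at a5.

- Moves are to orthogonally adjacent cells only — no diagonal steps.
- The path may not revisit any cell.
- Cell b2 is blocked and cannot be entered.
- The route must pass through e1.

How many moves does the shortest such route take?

14

Any route passes through e1 somewhere between c5 and a5. Summing Manhattan distances along the two legs (c5 → e1 → a5) gives a lower bound of 6 + 8 = 14 moves.
A route of 14 moves achieves this: c5 → c4 → c3 → c2 → d2 → e2 → e1 → d1 → c1 → b1 → a1 → a2 → a3 → a4 → a5.
Since 14 matches the lower bound, it is optimal.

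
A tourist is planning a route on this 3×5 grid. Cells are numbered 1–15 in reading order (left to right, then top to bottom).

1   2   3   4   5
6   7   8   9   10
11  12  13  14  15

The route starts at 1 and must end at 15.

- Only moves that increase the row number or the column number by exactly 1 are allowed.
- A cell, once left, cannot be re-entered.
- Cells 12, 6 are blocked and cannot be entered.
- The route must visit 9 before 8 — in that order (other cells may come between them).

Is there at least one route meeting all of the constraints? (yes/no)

no

8 lies to the left of 9, so going from 9 to 8 would need a leftward move — but moves only go right/down, so 9 cannot be visited before 8.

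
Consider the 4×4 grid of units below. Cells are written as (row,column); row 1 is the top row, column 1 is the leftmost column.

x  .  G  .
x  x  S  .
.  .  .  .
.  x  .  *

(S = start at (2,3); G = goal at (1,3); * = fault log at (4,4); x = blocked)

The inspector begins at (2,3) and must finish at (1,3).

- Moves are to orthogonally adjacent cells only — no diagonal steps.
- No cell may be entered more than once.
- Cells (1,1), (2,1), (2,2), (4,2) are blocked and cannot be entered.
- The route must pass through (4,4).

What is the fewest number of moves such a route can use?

7

Any route passes through (4,4) somewhere between (2,3) and (1,3). Summing Manhattan distances along the two legs ((2,3) → (4,4) → (1,3)) gives a lower bound of 3 + 4 = 7 moves.
A route of 7 moves achieves this: (2,3) → (3,3) → (4,3) → (4,4) → (3,4) → (2,4) → (1,4) → (1,3).
Since 7 matches the lower bound, it is optimal.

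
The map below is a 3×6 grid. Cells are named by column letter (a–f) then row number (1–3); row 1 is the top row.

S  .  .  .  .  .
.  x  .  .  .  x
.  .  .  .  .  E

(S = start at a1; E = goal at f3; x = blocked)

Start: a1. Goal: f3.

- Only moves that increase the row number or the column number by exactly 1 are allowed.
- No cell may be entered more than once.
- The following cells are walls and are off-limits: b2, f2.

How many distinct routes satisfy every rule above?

7

A right/down-only route from a1 to f3 makes exactly 2 down-moves and 5 right-moves in some order.
With no other constraints that would be C(7,2) = 21 routes.
Subtract routes through each blocked cell (inclusion–exclusion for overlaps): − through b2: 10 − through f2: 6 + through b2&f2: 2 → 7.
That gives 7 routes.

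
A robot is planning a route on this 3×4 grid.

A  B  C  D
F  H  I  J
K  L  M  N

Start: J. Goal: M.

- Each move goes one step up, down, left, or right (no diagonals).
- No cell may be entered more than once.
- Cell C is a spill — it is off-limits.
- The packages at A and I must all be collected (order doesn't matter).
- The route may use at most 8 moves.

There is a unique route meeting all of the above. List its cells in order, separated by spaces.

J I H B A F K L M

The budget equals the shortest possible length, so every move has to be on a shortest route through the required cells.
Route from J: 2× left (reaching H), up to B, left to A, 2× down (reaching K), 2× right (reaching M) — 8 moves in all.
Check: all required cells visited; 8 ≤ 8 moves.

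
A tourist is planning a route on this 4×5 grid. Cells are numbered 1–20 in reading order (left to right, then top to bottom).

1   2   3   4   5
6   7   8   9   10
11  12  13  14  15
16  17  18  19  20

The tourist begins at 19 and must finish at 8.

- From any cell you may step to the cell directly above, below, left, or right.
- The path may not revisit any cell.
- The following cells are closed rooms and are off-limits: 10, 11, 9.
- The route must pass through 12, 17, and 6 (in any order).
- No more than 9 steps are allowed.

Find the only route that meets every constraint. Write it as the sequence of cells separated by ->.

19 -> 18 -> 17 -> 12 -> 7 -> 6 -> 1 -> 2 -> 3 -> 8

The budget equals the shortest possible length, so every move has to be on a shortest route through the required cells.
Route from 19: 2× left (reaching 17), 2× up (reaching 7), left to 6, up to 1, 2× right (reaching 3), down to 8 — 9 moves in all.
Check: all required cells visited; 9 ≤ 9 moves.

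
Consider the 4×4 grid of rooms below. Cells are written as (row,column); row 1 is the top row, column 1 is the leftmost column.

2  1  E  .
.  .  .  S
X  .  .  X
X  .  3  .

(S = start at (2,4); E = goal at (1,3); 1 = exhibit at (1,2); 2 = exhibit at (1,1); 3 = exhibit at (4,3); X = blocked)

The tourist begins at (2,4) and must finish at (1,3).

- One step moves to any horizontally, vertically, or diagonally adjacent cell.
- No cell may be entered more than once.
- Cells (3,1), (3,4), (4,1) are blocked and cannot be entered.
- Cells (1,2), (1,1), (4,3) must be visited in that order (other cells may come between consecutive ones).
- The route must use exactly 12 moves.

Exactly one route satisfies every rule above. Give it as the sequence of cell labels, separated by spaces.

(2,4) (1,4) (2,3) (1,2) (1,1) (2,1) (3,2) (4,2) (4,3) (4,4) (3,3) (2,2) (1,3)

The waypoints must appear in the order (1,2), (1,1), (4,3), with no cell reused.
Route from (2,4): up to (1,4), down-left to (2,3), up-left to (1,2), left to (1,1), down to (2,1), down-right to (3,2), down to (4,2), 2× right (reaching (4,4)), 2× up-left (reaching (2,2)), up-right to (1,3) — 12 moves in all.
Check: order respected (1 at step 3, 2 at step 4, 3 at step 8); 12 moves as required.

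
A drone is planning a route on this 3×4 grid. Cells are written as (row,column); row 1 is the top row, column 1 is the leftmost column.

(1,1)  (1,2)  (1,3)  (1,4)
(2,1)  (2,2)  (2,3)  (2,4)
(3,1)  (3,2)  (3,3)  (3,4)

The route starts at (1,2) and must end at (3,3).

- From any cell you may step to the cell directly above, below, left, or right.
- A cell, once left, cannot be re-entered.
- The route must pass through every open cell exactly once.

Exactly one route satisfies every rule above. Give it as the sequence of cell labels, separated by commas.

(1,2), (1,1), (2,1), (3,1), (3,2), (2,2), (2,3), (1,3), (1,4), (2,4), (3,4), (3,3)

Need to visit all 12 open cells exactly once, starting at (1,2) and ending at (3,3).
Cell (3,1) has only two open neighbours ((2,1) and (3,2)), so the path must pass straight through it: one of those is the cell it's entered from and the other is where it exits.
Route from (1,2): left 1 to (1,1), down 2 to (3,1), right 1 to (3,2), up 1 to (2,2), right 1 to (2,3), up 1 to (1,3), right 1 to (1,4), down 2 to (3,4), left 1 to (3,3) — 11 moves in all.
Check: all 12 open cells covered.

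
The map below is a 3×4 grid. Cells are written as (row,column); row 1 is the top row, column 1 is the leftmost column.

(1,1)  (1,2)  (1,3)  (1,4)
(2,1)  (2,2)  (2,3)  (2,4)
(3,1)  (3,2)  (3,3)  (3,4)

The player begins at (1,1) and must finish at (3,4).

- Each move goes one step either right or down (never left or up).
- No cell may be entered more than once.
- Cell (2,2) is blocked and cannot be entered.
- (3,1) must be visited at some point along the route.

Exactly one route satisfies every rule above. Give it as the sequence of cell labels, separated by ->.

(1,1) -> (2,1) -> (3,1) -> (3,2) -> (3,3) -> (3,4)

Moves only go right or down, so the column and row indices never decrease.
Route from (1,1): 2× down (reaching (3,1)), 3× right (reaching (3,4)) — 5 moves in all.
Check: all required cells visited.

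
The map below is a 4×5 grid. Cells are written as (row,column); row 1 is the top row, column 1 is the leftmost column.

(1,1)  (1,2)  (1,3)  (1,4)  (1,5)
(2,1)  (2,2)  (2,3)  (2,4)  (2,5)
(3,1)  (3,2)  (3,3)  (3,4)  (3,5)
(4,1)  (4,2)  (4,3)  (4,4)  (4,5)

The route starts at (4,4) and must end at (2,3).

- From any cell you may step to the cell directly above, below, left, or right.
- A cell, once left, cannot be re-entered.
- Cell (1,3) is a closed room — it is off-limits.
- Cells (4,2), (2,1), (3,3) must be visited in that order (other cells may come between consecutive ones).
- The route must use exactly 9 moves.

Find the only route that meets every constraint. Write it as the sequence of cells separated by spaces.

(4,4) (4,3) (4,2) (4,1) (3,1) (2,1) (2,2) (3,2) (3,3) (2,3)

The waypoints must appear in the order (4,2), (2,1), (3,3), with no cell reused.
Route from (4,4): 3× left (reaching (4,1)), 2× up (reaching (2,1)), right to (2,2), down to (3,2), right to (3,3), up to (2,3) — 9 moves in all.
Check: order respected ((4,2) at step 2, (2,1) at step 5, (3,3) at step 8); 9 moves as required.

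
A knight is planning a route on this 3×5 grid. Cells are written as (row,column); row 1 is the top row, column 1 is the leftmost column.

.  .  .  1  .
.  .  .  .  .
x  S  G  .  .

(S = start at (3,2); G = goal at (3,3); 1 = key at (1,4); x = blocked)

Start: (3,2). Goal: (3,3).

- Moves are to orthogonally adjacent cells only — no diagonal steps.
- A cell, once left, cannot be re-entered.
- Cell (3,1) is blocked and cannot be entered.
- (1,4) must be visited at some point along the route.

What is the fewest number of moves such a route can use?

Any route passes through (1,4) somewhere between (3,2) and (3,3). Summing Manhattan distances along the two legs ((3,2) → (1,4) → (3,3)) gives a lower bound of 4 + 3 = 7 moves.
A route of 7 moves achieves this: (3,2) → (2,2) → (1,2) → (1,3) → (1,4) → (2,4) → (3,4) → (3,3).
Since 7 matches the lower bound, it is optimal.

7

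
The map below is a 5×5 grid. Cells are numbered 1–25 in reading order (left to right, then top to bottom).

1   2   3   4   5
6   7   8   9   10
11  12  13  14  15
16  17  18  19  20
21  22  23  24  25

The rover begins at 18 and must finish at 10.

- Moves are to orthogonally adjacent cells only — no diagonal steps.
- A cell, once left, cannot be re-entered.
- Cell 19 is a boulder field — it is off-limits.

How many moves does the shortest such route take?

4

The Manhattan distance from 18 to 10 is |4−2| + |3−5| = 4, so at least 4 moves are needed.
A route of 4 moves achieves this: 18 → 13 → 8 → 9 → 10.
Since 4 matches the lower bound, it is optimal.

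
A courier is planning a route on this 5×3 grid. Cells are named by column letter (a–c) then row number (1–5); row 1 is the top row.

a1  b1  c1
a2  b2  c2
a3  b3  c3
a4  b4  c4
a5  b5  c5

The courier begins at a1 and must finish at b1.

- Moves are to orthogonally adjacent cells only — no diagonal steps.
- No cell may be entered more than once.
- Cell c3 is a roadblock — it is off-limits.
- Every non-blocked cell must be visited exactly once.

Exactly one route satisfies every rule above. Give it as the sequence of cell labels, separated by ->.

Need to visit all 14 open cells exactly once, starting at a1 and ending at b1.
Route from a1: down 4 to a5, right 2 to c5, up 1 to c4, left 1 to b4, up 2 to b2, right 1 to c2, up 1 to c1, left 1 to b1 — 13 moves in all.
Check: all 14 open cells covered.

a1 -> a2 -> a3 -> a4 -> a5 -> b5 -> c5 -> c4 -> b4 -> b3 -> b2 -> c2 -> c1 -> b1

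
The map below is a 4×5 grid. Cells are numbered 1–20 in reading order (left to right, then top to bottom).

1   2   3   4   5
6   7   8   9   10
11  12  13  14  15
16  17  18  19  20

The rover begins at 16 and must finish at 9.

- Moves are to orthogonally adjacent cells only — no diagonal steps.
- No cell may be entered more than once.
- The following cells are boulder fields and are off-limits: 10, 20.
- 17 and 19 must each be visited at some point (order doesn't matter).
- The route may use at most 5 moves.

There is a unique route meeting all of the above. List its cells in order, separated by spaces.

The 5-move cap with required stops at 17, 19 leaves no slack for detours.
Route from 16: 3× right (reaching 19), 2× up (reaching 9) — 5 moves in all.
Check: all required cells visited; 5 ≤ 5 moves.

16 17 18 19 14 9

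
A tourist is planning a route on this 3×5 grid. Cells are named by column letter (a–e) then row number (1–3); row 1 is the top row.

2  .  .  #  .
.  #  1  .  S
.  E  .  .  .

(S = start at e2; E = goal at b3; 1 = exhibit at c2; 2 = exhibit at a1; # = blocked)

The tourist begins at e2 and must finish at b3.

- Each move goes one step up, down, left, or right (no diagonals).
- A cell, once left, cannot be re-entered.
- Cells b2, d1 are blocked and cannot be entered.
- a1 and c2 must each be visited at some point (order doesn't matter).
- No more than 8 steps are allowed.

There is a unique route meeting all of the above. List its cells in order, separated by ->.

The 8-move cap with required stops at a1, c2 leaves no slack for detours.
Route from e2: 2× left (reaching c2), up to c1, 2× left (reaching a1), 2× down (reaching a3), right to b3 — 8 moves in all.
Check: all required cells visited; 8 ≤ 8 moves.

e2 -> d2 -> c2 -> c1 -> b1 -> a1 -> a2 -> a3 -> b3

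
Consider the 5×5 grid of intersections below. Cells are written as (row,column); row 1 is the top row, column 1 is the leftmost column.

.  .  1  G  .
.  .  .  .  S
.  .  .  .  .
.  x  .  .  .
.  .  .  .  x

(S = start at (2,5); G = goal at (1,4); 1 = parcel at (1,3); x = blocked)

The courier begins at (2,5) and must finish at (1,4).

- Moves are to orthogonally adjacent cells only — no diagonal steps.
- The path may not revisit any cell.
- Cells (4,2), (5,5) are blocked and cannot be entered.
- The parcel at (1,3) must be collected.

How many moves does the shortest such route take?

4

Any route passes through (1,3) somewhere between (2,5) and (1,4). Summing Manhattan distances along the two legs ((2,5) → (1,3) → (1,4)) gives a lower bound of 3 + 1 = 4 moves.
A route of 4 moves achieves this: (2,5) → (2,4) → (2,3) → (1,3) → (1,4).
Since 4 matches the lower bound, it is optimal.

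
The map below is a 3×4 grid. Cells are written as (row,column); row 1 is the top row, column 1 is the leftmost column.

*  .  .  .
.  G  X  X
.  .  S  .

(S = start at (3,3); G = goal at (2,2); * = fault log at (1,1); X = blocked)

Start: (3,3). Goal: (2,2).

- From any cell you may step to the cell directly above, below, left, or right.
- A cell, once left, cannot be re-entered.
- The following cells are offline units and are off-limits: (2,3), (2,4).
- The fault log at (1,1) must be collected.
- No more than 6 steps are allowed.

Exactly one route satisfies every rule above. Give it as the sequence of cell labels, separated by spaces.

Any route must reach (1,1) and still end at (2,2) within 6 moves, so the order of the required stops is forced.
Route from (3,3): 2× left (reaching (3,1)), 2× up (reaching (1,1)), right to (1,2), down to (2,2) — 6 moves in all.
Check: all required cells visited; 6 ≤ 6 moves.

(3,3) (3,2) (3,1) (2,1) (1,1) (1,2) (2,2)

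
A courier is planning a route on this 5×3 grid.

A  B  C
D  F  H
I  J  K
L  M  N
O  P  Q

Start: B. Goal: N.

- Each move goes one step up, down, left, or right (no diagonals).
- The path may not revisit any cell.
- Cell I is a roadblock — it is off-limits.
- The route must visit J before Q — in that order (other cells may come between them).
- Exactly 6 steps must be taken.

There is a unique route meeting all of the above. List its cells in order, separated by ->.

The waypoints must appear in the order J, Q, with no cell reused.
Route from B: 4× down (reaching P), right to Q, up to N — 6 moves in all.
Check: order respected (J at step 2, Q at step 5); 6 moves as required.

B -> F -> J -> M -> P -> Q -> N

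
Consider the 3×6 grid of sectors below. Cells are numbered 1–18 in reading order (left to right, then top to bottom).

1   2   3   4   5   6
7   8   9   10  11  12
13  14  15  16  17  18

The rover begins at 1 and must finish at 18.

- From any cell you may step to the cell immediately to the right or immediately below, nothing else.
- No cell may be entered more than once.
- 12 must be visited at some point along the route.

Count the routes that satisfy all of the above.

A right/down-only route from 1 to 18 makes exactly 2 down-moves and 5 right-moves in some order.
With no other constraints that would be C(7,2) = 21 routes.
Split at 12 and multiply the segment counts: 1→12: 6; 12→18: 1; product = 6.
That gives 6 routes.

6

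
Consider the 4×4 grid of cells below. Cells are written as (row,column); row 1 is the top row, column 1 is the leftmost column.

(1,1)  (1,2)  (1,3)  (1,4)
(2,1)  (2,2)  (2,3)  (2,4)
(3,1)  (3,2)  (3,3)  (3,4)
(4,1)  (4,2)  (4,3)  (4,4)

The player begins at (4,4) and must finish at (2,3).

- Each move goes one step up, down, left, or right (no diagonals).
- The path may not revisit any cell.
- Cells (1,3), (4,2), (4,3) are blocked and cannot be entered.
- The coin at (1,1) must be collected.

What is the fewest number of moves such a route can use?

9

Any route passes through (1,1) somewhere between (4,4) and (2,3). Summing Manhattan distances along the two legs ((4,4) → (1,1) → (2,3)) gives a lower bound of 6 + 3 = 9 moves.
A route of 9 moves achieves this: (4,4) → (3,4) → (3,3) → (3,2) → (3,1) → (2,1) → (1,1) → (1,2) → (2,2) → (2,3).
Since 9 matches the lower bound, it is optimal.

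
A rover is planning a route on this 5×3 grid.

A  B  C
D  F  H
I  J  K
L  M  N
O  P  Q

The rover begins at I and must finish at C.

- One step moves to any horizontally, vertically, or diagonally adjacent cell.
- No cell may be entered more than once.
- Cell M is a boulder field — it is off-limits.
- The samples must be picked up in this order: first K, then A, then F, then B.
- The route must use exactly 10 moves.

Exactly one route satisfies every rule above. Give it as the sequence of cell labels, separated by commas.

The waypoints must appear in the order K, A, F, B, with no cell reused.
Route from I: down 1 to L, down-right 1 to P, up-right 1 to N, up 1 to K, left 1 to J, up-left 1 to D, up 1 to A, down-right 1 to F, up 1 to B, right 1 to C — 10 moves in all.
Check: order respected (K at step 4, A at step 7, F at step 8, B at step 9); 10 moves as required.

I, L, P, N, K, J, D, A, F, B, C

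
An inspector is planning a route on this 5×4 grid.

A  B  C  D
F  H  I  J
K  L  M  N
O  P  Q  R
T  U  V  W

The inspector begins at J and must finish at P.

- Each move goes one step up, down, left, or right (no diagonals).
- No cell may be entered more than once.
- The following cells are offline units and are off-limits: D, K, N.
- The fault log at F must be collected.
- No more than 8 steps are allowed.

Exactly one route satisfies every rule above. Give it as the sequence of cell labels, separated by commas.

The 8-move cap with required stops at F leaves no slack for detours.
Route from J: left 1 to I, up 1 to C, left 2 to A, down 1 to F, right 1 to H, down 2 to P — 8 moves in all.
Check: all required cells visited; 8 ≤ 8 moves.

J, I, C, B, A, F, H, L, P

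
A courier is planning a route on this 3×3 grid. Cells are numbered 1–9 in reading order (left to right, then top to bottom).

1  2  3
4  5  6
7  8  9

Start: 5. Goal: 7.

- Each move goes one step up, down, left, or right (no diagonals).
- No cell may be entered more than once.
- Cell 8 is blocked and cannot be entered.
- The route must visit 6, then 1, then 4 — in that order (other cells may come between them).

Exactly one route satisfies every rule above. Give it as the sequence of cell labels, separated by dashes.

5 - 6 - 3 - 2 - 1 - 4 - 7

The waypoints must appear in the order 6, 1, 4, with no cell reused.
Route from 5: right to 6, up to 3, 2× left (reaching 1), 2× down (reaching 7) — 6 moves in all.
Check: order respected (6 at step 1, 1 at step 4, 4 at step 5).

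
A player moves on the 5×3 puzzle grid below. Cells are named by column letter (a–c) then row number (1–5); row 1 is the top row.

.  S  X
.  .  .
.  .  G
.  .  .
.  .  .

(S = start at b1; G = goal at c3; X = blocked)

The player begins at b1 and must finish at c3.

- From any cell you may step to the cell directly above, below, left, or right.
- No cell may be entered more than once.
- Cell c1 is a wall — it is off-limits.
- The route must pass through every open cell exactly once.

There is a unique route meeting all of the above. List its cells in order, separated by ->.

Need to visit all 14 open cells exactly once, starting at b1 and ending at c3.
Cell c5 has only two open neighbours (c4 and b5), so the path must pass straight through it: one of those is the cell it's entered from and the other is where it exits.
Route from b1: left 1 to a1, down 4 to a5, right 2 to c5, up 1 to c4, left 1 to b4, up 2 to b2, right 1 to c2, down 1 to c3 — 13 moves in all.
Check: all 14 open cells covered.

b1 -> a1 -> a2 -> a3 -> a4 -> a5 -> b5 -> c5 -> c4 -> b4 -> b3 -> b2 -> c2 -> c3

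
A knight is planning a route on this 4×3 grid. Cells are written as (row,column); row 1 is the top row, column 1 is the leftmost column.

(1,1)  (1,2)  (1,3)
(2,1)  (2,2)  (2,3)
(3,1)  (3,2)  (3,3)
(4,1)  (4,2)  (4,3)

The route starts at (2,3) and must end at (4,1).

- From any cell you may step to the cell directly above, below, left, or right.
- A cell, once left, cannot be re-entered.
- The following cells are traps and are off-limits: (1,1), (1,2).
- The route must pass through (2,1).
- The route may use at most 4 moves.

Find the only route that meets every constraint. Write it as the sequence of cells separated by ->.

(2,3) -> (2,2) -> (2,1) -> (3,1) -> (4,1)

The 4-move cap with required stops at (2,1) leaves no slack for detours.
Route from (2,3): 2× left (reaching (2,1)), 2× down (reaching (4,1)) — 4 moves in all.
Check: all required cells visited; 4 ≤ 4 moves.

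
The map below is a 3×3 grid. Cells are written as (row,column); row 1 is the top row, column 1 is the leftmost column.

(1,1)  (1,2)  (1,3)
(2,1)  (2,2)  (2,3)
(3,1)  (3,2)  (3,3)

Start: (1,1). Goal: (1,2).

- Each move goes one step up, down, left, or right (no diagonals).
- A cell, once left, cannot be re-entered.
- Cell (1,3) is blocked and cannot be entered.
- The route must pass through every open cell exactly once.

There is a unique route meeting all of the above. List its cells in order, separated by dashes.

Need to visit all 8 open cells exactly once, starting at (1,1) and ending at (1,2).
Cell (3,3) has only two open neighbours ((2,3) and (3,2)), so the path must pass straight through it: one of those is the cell it's entered from and the other is where it exits.
Route from (1,1): down 2 to (3,1), right 2 to (3,3), up 1 to (2,3), left 1 to (2,2), up 1 to (1,2) — 7 moves in all.
Check: all 8 open cells covered.

(1,1) - (2,1) - (3,1) - (3,2) - (3,3) - (2,3) - (2,2) - (1,2)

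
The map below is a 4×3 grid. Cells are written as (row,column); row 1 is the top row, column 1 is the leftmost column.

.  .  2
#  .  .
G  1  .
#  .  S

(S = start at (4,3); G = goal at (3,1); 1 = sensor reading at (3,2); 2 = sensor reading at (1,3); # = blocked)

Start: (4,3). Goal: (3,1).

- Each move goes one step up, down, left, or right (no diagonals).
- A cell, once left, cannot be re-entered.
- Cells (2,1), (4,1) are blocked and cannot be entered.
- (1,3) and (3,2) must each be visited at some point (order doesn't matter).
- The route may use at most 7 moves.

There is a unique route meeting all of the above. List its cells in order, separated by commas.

(4,3), (3,3), (2,3), (1,3), (1,2), (2,2), (3,2), (3,1)

Any route must reach (1,3) and (3,2) and still end at (3,1) within 7 moves, so the order of the required stops is forced.
Route from (4,3): up 3 to (1,3), left 1 to (1,2), down 2 to (3,2), left 1 to (3,1) — 7 moves in all.
Check: all required cells visited; 7 ≤ 7 moves.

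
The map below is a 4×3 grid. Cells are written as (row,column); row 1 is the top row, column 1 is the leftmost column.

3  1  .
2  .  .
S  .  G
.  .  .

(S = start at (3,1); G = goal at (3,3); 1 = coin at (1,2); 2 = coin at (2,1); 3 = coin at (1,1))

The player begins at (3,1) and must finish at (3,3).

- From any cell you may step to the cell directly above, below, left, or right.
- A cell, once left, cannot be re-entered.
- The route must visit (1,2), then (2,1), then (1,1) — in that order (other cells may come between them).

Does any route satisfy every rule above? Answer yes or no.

no

Ignoring the required order, 8 revisit-free routes from (3,1) to (3,3) pass through all of (1,2), (2,1), and (1,1); the waypoint orders that occur are (2,1) → (1,1) → (1,2) (8) — never (1,2) → (2,1) → (1,1).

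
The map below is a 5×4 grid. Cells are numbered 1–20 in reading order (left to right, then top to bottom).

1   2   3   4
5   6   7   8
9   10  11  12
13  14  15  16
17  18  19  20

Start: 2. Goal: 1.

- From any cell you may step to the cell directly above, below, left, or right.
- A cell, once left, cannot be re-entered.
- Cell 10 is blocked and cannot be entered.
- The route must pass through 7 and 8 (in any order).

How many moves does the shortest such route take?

7

Any route passes through 7 and 8 in some order between 2 and 1. Summing Manhattan distances along each leg and taking the cheapest ordering (2 → 7 → 8 → 1) gives a lower bound of 2 + 1 + 4 = 7 moves.
A route of 7 moves achieves this: 2 → 3 → 4 → 8 → 7 → 6 → 5 → 1.
Since 7 matches the lower bound, it is optimal.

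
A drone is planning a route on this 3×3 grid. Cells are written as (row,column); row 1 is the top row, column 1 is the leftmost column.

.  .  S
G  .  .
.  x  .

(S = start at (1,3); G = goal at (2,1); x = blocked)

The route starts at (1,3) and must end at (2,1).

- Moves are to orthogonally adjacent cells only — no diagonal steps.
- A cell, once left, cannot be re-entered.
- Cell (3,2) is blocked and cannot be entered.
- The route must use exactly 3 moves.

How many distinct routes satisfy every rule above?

Need simple routes of exactly 3 moves from (1,3) to (2,1) (Manhattan distance 3, so 0 moves are spent on a detour and 0 undoing it).
Enumerating: (1,3) (2,3) (2,2) (2,1) | (1,3) (1,2) (2,2) (2,1) | (1,3) (1,2) (1,1) (2,1).
That gives 3 routes.

3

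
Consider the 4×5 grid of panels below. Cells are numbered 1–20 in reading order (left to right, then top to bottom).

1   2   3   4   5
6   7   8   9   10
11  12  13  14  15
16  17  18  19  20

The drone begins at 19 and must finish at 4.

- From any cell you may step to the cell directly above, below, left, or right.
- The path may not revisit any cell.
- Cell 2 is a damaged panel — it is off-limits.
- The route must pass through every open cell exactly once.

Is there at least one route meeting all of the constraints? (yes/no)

no

Cell 1 has only one open neighbour but is neither the start nor the goal, so a Hamiltonian route would have to both enter and leave it through the same neighbour — impossible without revisiting.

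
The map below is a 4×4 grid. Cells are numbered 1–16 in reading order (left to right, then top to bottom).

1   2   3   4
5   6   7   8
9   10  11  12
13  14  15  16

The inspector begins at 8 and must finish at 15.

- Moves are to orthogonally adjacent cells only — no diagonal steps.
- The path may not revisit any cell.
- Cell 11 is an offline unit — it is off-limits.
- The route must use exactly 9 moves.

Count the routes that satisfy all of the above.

17

Need simple routes of exactly 9 moves from 8 to 15 (Manhattan distance 3, so 3 moves are spent on a detour and 3 undoing it).
Branch systematically from the start, pruning whenever the remaining move budget drops below the Manhattan distance to 15 or differs from it in parity. Grouping the completions by first move — via 4: 9; via 7: 8 (no valid completion starts via 12) — and summing: 9 + 8 = 17.
That gives 17 routes.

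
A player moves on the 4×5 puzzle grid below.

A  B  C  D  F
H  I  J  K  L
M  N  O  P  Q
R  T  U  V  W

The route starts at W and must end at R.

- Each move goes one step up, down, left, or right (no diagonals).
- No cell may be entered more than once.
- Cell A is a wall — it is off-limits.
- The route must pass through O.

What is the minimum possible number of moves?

6

Any route passes through O somewhere between W and R. Summing Manhattan distances along the two legs (W → O → R) gives a lower bound of 3 + 3 = 6 moves.
A route of 6 moves achieves this: W → Q → P → O → U → T → R.
Since 6 matches the lower bound, it is optimal.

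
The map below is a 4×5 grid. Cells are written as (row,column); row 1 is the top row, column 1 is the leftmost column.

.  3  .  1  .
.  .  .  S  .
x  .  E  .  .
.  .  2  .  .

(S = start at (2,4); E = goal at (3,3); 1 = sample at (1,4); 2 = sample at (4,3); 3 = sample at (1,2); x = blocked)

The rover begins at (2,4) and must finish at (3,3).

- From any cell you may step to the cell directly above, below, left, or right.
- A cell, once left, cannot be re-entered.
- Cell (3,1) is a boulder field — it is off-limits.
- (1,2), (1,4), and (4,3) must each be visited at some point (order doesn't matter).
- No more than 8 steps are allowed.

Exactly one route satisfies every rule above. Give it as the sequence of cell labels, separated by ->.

(2,4) -> (1,4) -> (1,3) -> (1,2) -> (2,2) -> (3,2) -> (4,2) -> (4,3) -> (3,3)

Any route must reach (1,2), (1,4), and (4,3) and still end at (3,3) within 8 moves, so the order of the required stops is forced.
Route from (2,4): up to (1,4), 2× left (reaching (1,2)), 3× down (reaching (4,2)), right to (4,3), up to (3,3) — 8 moves in all.
Check: all required cells visited; 8 ≤ 8 moves.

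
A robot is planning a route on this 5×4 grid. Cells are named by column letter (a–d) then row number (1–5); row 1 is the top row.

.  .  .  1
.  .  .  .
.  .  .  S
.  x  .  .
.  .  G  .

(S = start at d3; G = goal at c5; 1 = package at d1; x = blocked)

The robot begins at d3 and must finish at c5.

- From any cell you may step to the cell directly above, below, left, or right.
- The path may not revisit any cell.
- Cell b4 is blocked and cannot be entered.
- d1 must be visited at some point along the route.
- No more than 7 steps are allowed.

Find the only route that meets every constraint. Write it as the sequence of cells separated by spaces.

d3 d2 d1 c1 c2 c3 c4 c5

Any route must reach d1 and still end at c5 within 7 moves, so the order of the required stops is forced.
Route from d3: up 2 to d1, left 1 to c1, down 4 to c5 — 7 moves in all.
Check: all required cells visited; 7 ≤ 7 moves.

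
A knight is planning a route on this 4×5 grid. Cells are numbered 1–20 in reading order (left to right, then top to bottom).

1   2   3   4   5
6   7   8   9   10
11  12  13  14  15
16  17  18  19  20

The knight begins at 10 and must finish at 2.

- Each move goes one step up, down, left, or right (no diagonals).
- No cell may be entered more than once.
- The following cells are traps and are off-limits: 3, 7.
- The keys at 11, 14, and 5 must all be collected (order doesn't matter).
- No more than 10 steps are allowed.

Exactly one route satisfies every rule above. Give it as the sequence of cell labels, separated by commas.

10, 5, 4, 9, 14, 13, 12, 11, 6, 1, 2

The budget equals the shortest possible length, so every move has to be on a shortest route through the required cells.
Route from 10: up to 5, left to 4, 2× down (reaching 14), 3× left (reaching 11), 2× up (reaching 1), right to 2 — 10 moves in all.
Check: all required cells visited; 10 ≤ 10 moves.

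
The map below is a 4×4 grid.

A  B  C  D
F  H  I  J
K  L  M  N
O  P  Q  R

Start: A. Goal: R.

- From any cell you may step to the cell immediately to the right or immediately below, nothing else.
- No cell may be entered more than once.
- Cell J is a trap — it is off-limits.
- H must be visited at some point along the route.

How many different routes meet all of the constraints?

A right/down-only route from A to R makes exactly 3 down-moves and 3 right-moves in some order.
With no other constraints that would be C(6,3) = 20 routes.
Split at H and multiply the segment counts (each segment already excludes blocked cells): A→H: 2; H→R: 5; product = 10.
That gives 10 routes.

10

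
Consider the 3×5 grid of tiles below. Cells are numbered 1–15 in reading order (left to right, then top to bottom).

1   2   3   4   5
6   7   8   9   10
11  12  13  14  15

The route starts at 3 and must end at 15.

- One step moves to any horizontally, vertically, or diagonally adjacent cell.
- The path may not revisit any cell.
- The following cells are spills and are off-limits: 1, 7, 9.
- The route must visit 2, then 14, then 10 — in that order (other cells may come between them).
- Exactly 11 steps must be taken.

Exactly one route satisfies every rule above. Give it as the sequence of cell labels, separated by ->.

The waypoints must appear in the order 2, 14, 10, with no cell reused.
Route from 3: left to 2, down-left to 6, down to 11, 3× right (reaching 14), up-left to 8, up-right to 4, right to 5, 2× down (reaching 15) — 11 moves in all.
Check: order respected (2 at step 1, 14 at step 6, 10 at step 10); 11 moves as required.

3 -> 2 -> 6 -> 11 -> 12 -> 13 -> 14 -> 8 -> 4 -> 5 -> 10 -> 15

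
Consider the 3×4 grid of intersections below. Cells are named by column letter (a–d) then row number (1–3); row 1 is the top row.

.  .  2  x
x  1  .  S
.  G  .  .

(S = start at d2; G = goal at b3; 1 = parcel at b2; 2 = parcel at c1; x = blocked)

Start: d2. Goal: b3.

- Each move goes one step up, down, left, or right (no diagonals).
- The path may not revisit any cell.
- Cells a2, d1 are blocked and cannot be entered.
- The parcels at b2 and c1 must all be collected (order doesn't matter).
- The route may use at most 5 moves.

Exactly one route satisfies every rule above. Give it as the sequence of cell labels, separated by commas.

The 5-move cap with required stops at b2, c1 leaves no slack for detours.
Route from d2: left 1 to c2, up 1 to c1, left 1 to b1, down 2 to b3 — 5 moves in all.
Check: all required cells visited; 5 ≤ 5 moves.

d2, c2, c1, b1, b2, b3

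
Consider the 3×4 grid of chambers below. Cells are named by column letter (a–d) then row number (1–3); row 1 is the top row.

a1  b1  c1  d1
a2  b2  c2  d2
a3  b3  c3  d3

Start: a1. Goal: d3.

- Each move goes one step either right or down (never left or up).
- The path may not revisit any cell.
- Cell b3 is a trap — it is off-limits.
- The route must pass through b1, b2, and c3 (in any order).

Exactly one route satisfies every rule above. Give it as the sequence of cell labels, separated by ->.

a1 -> b1 -> b2 -> c2 -> c3 -> d3

Moves only go right or down, so the column and row indices never decrease.
Route from a1: right 1 to b1, down 1 to b2, right 1 to c2, down 1 to c3, right 1 to d3 — 5 moves in all.
Check: all required cells visited.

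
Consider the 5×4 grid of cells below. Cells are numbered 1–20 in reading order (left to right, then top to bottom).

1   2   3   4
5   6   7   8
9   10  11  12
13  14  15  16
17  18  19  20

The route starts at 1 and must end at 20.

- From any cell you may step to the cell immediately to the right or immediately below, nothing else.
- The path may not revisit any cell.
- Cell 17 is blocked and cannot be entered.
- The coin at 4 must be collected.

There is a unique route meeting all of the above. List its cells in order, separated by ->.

Moves only go right or down, so the column and row indices never decrease.
Route from 1: right 3 to 4, down 4 to 20 — 7 moves in all.
Check: all required cells visited.

1 -> 2 -> 3 -> 4 -> 8 -> 12 -> 16 -> 20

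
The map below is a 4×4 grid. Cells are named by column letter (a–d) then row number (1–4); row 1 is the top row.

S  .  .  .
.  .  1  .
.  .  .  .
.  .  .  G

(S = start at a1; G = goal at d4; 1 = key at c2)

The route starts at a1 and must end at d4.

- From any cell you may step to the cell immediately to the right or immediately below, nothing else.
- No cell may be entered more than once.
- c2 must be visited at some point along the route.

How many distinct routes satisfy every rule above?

9

A right/down-only route from a1 to d4 makes exactly 3 down-moves and 3 right-moves in some order.
With no other constraints that would be C(6,3) = 20 routes.
Split at c2 and multiply the segment counts: a1→c2: 3; c2→d4: 3; product = 9.
That gives 9 routes.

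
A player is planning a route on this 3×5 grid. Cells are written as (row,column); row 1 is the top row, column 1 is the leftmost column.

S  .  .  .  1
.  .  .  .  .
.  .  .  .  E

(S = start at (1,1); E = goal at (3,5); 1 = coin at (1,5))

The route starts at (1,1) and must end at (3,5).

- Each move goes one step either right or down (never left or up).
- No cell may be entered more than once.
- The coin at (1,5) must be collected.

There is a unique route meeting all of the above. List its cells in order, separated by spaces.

Moves only go right or down, so the column and row indices never decrease.
Route from (1,1): 4× right (reaching (1,5)), 2× down (reaching (3,5)) — 6 moves in all.
Check: all required cells visited.

(1,1) (1,2) (1,3) (1,4) (1,5) (2,5) (3,5)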